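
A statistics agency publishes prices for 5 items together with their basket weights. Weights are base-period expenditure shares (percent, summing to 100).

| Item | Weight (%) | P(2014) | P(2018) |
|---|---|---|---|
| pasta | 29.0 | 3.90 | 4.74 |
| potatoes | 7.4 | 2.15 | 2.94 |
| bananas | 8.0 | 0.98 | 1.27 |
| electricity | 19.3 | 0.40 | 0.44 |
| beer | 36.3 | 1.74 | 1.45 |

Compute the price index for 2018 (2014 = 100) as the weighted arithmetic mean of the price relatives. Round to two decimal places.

107.21

pasta: 29.0 × (4.74/3.90) = 29.0 × 1.215385 = 35.2462
potatoes: 7.4 × (2.94/2.15) = 7.4 × 1.367442 = 10.1191
bananas: 8.0 × (1.27/0.98) = 8.0 × 1.295918 = 10.3673
electricity: 19.3 × (0.44/0.40) = 19.3 × 1.100000 = 21.2300
beer: 36.3 × (1.45/1.74) = 36.3 × 0.833333 = 30.2500
Index = Σ wᵢ·(p₁ᵢ/p₀ᵢ) = 35.2462 + 10.1191 + 10.3673 + 21.2300 + 30.2500 = 107.2126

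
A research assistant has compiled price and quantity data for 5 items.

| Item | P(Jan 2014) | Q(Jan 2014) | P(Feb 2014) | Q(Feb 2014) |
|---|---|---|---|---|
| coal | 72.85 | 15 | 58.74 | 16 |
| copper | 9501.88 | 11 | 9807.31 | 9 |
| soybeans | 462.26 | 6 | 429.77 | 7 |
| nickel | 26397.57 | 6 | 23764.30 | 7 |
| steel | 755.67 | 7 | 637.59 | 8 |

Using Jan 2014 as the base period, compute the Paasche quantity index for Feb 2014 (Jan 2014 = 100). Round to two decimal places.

Paasche quantity index uses current-period prices as weights.
ΣP(Feb 2014)·Q(Feb 2014) = 58.74×16 + 9807.31×9 + 429.77×7 + 23764.30×7 + 637.59×8 = 939.84 + 88265.79 + 3008.39 + 166350.1 + 5100.72 = 263664.84
ΣP(Feb 2014)·Q(Jan 2014) = 58.74×15 + 9807.31×11 + 429.77×6 + 23764.30×6 + 637.59×7 = 881.1 + 107880.41 + 2578.62 + 142585.8 + 4463.13 = 258389.06
Index = 263664.84 / 258389.06 × 100 = 102.0418

102.04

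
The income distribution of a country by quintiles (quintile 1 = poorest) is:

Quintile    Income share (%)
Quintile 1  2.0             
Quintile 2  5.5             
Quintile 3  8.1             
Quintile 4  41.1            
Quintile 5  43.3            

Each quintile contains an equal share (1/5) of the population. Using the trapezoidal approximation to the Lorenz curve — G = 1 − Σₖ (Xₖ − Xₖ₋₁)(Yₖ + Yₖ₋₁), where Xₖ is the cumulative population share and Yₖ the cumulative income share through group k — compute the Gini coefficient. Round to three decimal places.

Cumulative income shares Yₖ: 0.0200, 0.0750, 0.1560, 0.5670, 1.0000
Σ (Xₖ−Xₖ₋₁)(Yₖ+Yₖ₋₁) = (1/5)(0.0200+0.0000) + (1/5)(0.0750+0.0200) + (1/5)(0.1560+0.0750) + (1/5)(0.5670+0.1560) + (1/5)(1.0000+0.5670)
  = 0.0040 + 0.0190 + 0.0462 + 0.1446 + 0.3134 = 0.5272
G = 1 − 0.5272 = 0.4728

0.473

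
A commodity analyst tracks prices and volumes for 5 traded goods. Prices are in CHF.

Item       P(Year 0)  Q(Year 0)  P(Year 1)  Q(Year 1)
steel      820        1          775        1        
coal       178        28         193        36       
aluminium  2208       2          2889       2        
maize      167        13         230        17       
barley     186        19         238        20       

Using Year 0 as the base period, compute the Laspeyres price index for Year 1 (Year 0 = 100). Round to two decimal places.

Laspeyres price index uses base-period quantities as weights.
ΣP(Year 1)·Q(Year 0) = 775×1 + 193×28 + 2889×2 + 230×13 + 238×19 = 775 + 5404 + 5778 + 2990 + 4522 = 19469
ΣP(Year 0)·Q(Year 0) = 820×1 + 178×28 + 2208×2 + 167×13 + 186×19 = 820 + 4984 + 4416 + 2171 + 3534 = 15925
Index = 19469 / 15925 × 100 = 122.2543

122.25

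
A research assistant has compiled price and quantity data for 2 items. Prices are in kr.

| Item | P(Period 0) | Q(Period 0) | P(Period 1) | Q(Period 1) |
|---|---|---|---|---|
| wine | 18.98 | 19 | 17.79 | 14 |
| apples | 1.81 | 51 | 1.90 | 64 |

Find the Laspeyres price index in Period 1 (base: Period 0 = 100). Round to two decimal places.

Laspeyres price index uses base-period quantities as weights.
ΣP(Period 1)·Q(Period 0) = 17.79×19 + 1.90×51 = 338.01 + 96.9 = 434.91
ΣP(Period 0)·Q(Period 0) = 18.98×19 + 1.81×51 = 360.62 + 92.31 = 452.93
Index = 434.91 / 452.93 × 100 = 96.0215

96.02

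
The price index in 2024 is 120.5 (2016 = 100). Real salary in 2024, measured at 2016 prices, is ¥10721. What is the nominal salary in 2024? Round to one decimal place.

12918.8

Nominal = Real × (Index/100) = 10721 × (120.5/100)
        = 10721 × 1.205 = 12918.8050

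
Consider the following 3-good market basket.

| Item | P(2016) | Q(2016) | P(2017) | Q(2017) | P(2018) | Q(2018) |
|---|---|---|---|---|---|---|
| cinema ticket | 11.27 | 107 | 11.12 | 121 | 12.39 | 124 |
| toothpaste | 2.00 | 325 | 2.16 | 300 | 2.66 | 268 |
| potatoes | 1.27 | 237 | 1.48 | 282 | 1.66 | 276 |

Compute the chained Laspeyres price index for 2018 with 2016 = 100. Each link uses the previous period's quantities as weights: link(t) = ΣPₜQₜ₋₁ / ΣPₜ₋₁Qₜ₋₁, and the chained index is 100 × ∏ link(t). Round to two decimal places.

Link 2016→2017:
ΣP(2017)Q(2016) = 11.12×107 + 2.16×325 + 1.48×237 = 1189.84 + 702 + 350.76 = 2242.6
ΣP(2016)Q(2016) = 11.27×107 + 2.00×325 + 1.27×237 = 1205.89 + 650 + 300.99 = 2156.88
link = 2242.6/2156.88 = 1.039743
Link 2017→2018:
ΣP(2018)Q(2017) = 12.39×121 + 2.66×300 + 1.66×282 = 1499.19 + 798 + 468.12 = 2765.31
ΣP(2017)Q(2017) = 11.12×121 + 2.16×300 + 1.48×282 = 1345.52 + 648 + 417.36 = 2410.88
link = 2765.31/2410.88 = 1.147013
Chained index = 100 × 1.039743 × 1.147013 = 119.2598

119.26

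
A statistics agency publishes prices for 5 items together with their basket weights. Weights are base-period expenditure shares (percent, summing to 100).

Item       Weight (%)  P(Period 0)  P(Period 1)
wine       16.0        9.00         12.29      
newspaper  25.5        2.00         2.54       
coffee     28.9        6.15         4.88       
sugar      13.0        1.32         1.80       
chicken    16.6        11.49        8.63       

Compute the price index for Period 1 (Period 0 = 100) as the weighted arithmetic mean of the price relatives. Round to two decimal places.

wine: 16.0 × (12.29/9.00) = 16.0 × 1.365556 = 21.8489
newspaper: 25.5 × (2.54/2.00) = 25.5 × 1.270000 = 32.3850
coffee: 28.9 × (4.88/6.15) = 28.9 × 0.793496 = 22.9320
sugar: 13.0 × (1.80/1.32) = 13.0 × 1.363636 = 17.7273
chicken: 16.6 × (8.63/11.49) = 16.6 × 0.751088 = 12.4681
Index = Σ wᵢ·(p₁ᵢ/p₀ᵢ) = 21.8489 + 32.3850 + 22.9320 + 17.7273 + 12.4681 = 107.3613

107.36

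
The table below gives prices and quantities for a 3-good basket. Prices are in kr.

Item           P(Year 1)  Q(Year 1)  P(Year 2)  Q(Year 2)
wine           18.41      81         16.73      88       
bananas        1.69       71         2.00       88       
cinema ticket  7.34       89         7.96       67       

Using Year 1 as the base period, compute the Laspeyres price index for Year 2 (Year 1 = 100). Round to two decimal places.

Laspeyres price index uses base-period quantities as weights.
ΣP(Year 2)·Q(Year 1) = 16.73×81 + 2.00×71 + 7.96×89 = 1355.13 + 142 + 708.44 = 2205.57
ΣP(Year 1)·Q(Year 1) = 18.41×81 + 1.69×71 + 7.34×89 = 1491.21 + 119.99 + 653.26 = 2264.46
Index = 2205.57 / 2264.46 × 100 = 97.3994

97.40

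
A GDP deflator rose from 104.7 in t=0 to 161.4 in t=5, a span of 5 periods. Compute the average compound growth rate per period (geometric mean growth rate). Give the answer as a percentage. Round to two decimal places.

Growth factor = (161.4/104.7)^(1/5) = (1.541547)^(1/5) = 1.090414
Growth rate = 1.090414 − 1 = 0.090414 = 9.0414%

9.04%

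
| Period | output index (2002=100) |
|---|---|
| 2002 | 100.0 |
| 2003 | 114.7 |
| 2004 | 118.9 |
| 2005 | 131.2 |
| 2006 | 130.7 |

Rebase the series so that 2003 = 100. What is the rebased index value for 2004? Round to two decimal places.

103.66

Rebased(2004) = 118.9 / 114.7 × 100 = 103.6617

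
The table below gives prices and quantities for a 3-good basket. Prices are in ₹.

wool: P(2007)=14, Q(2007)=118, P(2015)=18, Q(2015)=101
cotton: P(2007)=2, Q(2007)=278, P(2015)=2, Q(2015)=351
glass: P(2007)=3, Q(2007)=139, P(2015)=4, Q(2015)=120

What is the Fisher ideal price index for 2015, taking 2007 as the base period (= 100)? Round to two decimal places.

122.22

Laspeyres component (base-period weights):
ΣP(2015)Q(2007) = 18×118 + 2×278 + 4×139 = 2124 + 556 + 556 = 3236
ΣP(2007)Q(2007) = 14×118 + 2×278 + 3×139 = 1652 + 556 + 417 = 2625
L = 3236 / 2625 × 100 = 123.2762
Paasche component (current-period weights):
ΣP(2015)Q(2015) = 18×101 + 2×351 + 4×120 = 1818 + 702 + 480 = 3000
ΣP(2007)Q(2015) = 14×101 + 2×351 + 3×120 = 1414 + 702 + 360 = 2476
P = 3000 / 2476 × 100 = 121.1632
Fisher = √(L × P) = √(123.2762 × 121.1632) = 122.2151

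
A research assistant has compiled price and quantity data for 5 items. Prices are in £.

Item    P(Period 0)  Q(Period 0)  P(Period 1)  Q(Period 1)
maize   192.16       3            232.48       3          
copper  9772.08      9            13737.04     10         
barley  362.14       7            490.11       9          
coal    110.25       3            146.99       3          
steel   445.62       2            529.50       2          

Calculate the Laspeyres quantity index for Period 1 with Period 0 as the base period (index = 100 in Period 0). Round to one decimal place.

Laspeyres quantity index uses base-period prices as weights.
ΣP(Period 0)·Q(Period 1) = 192.16×3 + 9772.08×10 + 362.14×9 + 110.25×3 + 445.62×2 = 576.48 + 97720.8 + 3259.26 + 330.75 + 891.24 = 102778.53
ΣP(Period 0)·Q(Period 0) = 192.16×3 + 9772.08×9 + 362.14×7 + 110.25×3 + 445.62×2 = 576.48 + 87948.72 + 2534.98 + 330.75 + 891.24 = 92282.17
Index = 102778.53 / 92282.17 × 100 = 111.3742

111.4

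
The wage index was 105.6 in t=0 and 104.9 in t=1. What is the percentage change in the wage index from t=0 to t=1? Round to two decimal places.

Change = (104.9 − 105.6) / 105.6 × 100
       = -0.7 / 105.6 × 100 = -0.6629%

-0.66%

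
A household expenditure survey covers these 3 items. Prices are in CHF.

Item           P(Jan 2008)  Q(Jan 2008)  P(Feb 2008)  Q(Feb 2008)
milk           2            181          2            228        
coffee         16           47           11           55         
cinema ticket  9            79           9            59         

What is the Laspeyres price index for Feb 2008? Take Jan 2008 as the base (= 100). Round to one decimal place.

87.1

Laspeyres price index uses base-period quantities as weights.
ΣP(Feb 2008)·Q(Jan 2008) = 2×181 + 11×47 + 9×79 = 362 + 517 + 711 = 1590
ΣP(Jan 2008)·Q(Jan 2008) = 2×181 + 16×47 + 9×79 = 362 + 752 + 711 = 1825
Index = 1590 / 1825 × 100 = 87.1233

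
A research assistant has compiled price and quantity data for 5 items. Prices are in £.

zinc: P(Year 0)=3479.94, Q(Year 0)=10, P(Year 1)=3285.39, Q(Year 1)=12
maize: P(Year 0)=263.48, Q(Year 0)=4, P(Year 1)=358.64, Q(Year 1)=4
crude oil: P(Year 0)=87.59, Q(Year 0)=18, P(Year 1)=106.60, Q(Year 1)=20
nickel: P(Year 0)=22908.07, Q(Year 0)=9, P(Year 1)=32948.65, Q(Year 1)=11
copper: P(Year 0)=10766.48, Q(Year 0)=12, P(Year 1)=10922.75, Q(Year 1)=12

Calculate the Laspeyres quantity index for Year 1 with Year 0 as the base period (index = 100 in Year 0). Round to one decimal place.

Laspeyres quantity index uses base-period prices as weights.
ΣP(Year 0)·Q(Year 1) = 3479.94×12 + 263.48×4 + 87.59×20 + 22908.07×11 + 10766.48×12 = 41759.28 + 1053.92 + 1751.8 + 251988.77 + 129197.76 = 425751.53
ΣP(Year 0)·Q(Year 0) = 3479.94×10 + 263.48×4 + 87.59×18 + 22908.07×9 + 10766.48×12 = 34799.4 + 1053.92 + 1576.62 + 206172.63 + 129197.76 = 372800.33
Index = 425751.53 / 372800.33 × 100 = 114.2036

114.2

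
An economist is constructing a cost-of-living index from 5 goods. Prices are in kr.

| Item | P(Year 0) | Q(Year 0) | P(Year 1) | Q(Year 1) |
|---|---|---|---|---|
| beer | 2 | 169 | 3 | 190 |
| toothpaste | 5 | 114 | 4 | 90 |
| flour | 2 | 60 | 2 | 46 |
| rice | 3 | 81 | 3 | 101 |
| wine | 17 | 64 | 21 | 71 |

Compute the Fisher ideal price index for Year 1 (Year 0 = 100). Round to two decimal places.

114.48

Laspeyres component (base-period weights):
ΣP(Year 1)Q(Year 0) = 3×169 + 4×114 + 2×60 + 3×81 + 21×64 = 507 + 456 + 120 + 243 + 1344 = 2670
ΣP(Year 0)Q(Year 0) = 2×169 + 5×114 + 2×60 + 3×81 + 17×64 = 338 + 570 + 120 + 243 + 1088 = 2359
L = 2670 / 2359 × 100 = 113.1836
Paasche component (current-period weights):
ΣP(Year 1)Q(Year 1) = 3×190 + 4×90 + 2×46 + 3×101 + 21×71 = 570 + 360 + 92 + 303 + 1491 = 2816
ΣP(Year 0)Q(Year 1) = 2×190 + 5×90 + 2×46 + 3×101 + 17×71 = 380 + 450 + 92 + 303 + 1207 = 2432
P = 2816 / 2432 × 100 = 115.7895
Fisher = √(L × P) = √(113.1836 × 115.7895) = 114.4791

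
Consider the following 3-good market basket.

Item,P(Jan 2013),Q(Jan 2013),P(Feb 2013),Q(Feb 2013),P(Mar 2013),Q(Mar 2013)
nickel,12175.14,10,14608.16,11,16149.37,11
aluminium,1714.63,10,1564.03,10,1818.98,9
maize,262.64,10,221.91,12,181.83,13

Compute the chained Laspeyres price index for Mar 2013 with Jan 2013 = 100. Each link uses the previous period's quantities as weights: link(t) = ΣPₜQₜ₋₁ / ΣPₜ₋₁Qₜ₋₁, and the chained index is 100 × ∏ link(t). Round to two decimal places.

128.15

Link Jan 2013→Feb 2013:
ΣP(Feb 2013)Q(Jan 2013) = 14608.16×10 + 1564.03×10 + 221.91×10 = 146081.6 + 15640.3 + 2219.1 = 163941
ΣP(Jan 2013)Q(Jan 2013) = 12175.14×10 + 1714.63×10 + 262.64×10 = 121751.4 + 17146.3 + 2626.4 = 141524.1
link = 163941/141524.1 = 1.158396
Link Feb 2013→Mar 2013:
ΣP(Mar 2013)Q(Feb 2013) = 16149.37×11 + 1818.98×10 + 181.83×12 = 177643.07 + 18189.8 + 2181.96 = 198014.83
ΣP(Feb 2013)Q(Feb 2013) = 14608.16×11 + 1564.03×10 + 221.91×12 = 160689.76 + 15640.3 + 2662.92 = 178992.98
link = 198014.83/178992.98 = 1.106271
Chained index = 100 × 1.158396 × 1.106271 = 128.1501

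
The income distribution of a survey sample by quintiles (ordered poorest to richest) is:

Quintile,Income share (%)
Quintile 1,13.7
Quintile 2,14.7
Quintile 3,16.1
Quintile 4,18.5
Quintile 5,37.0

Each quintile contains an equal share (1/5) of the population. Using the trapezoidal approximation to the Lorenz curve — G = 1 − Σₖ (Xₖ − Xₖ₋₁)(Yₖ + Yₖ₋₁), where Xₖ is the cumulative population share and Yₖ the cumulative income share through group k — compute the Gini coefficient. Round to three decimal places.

0.202

Cumulative income shares Yₖ: 0.1370, 0.2840, 0.4450, 0.6300, 1.0000
Σ (Xₖ−Xₖ₋₁)(Yₖ+Yₖ₋₁) = (1/5)(0.1370+0.0000) + (1/5)(0.2840+0.1370) + (1/5)(0.4450+0.2840) + (1/5)(0.6300+0.4450) + (1/5)(1.0000+0.6300)
  = 0.0274 + 0.0842 + 0.1458 + 0.2150 + 0.3260 = 0.7984
G = 1 − 0.7984 = 0.2016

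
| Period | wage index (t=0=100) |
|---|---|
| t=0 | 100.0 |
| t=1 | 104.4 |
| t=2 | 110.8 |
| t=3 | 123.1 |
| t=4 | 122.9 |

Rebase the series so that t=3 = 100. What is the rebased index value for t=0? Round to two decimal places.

81.23

Rebased(t=0) = 100.0 / 123.1 × 100 = 81.2348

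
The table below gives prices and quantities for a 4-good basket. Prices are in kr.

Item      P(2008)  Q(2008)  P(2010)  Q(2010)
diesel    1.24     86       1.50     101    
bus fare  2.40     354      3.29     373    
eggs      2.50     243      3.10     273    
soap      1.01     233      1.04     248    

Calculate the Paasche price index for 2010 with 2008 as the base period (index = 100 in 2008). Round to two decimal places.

127.10

Paasche price index uses current-period quantities as weights.
ΣP(2010)·Q(2010) = 1.50×101 + 3.29×373 + 3.10×273 + 1.04×248 = 151.5 + 1227.17 + 846.3 + 257.92 = 2482.89
ΣP(2008)·Q(2010) = 1.24×101 + 2.40×373 + 2.50×273 + 1.01×248 = 125.24 + 895.2 + 682.5 + 250.48 = 1953.42
Index = 2482.89 / 1953.42 × 100 = 127.1048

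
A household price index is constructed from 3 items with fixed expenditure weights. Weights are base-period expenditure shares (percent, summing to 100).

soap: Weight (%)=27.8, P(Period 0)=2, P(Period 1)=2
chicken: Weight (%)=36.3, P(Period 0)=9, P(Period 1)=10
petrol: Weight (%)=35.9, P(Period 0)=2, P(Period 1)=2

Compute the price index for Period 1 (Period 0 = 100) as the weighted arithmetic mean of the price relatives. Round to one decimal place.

soap: 27.8 × (2/2) = 27.8 × 1.000000 = 27.8000
chicken: 36.3 × (10/9) = 36.3 × 1.111111 = 40.3333
petrol: 35.9 × (2/2) = 35.9 × 1.000000 = 35.9000
Index = Σ wᵢ·(p₁ᵢ/p₀ᵢ) = 27.8000 + 40.3333 + 35.9000 = 104.0333

104.0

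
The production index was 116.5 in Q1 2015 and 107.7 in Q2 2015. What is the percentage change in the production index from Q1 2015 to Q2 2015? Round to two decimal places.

-7.55%

Change = (107.7 − 116.5) / 116.5 × 100
       = -8.8 / 116.5 × 100 = -7.5536%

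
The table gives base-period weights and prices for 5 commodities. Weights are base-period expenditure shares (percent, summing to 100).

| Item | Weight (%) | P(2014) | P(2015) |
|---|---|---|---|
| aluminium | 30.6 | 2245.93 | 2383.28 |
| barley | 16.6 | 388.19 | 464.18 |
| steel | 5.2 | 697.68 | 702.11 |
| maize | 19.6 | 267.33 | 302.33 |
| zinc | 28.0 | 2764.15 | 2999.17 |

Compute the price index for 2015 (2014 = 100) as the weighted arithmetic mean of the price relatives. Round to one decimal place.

aluminium: 30.6 × (2383.28/2245.93) = 30.6 × 1.061155 = 32.4713
barley: 16.6 × (464.18/388.19) = 16.6 × 1.195755 = 19.8495
steel: 5.2 × (702.11/697.68) = 5.2 × 1.006350 = 5.2330
maize: 19.6 × (302.33/267.33) = 19.6 × 1.130924 = 22.1661
zinc: 28.0 × (2999.17/2764.15) = 28.0 × 1.085024 = 30.3807
Index = Σ wᵢ·(p₁ᵢ/p₀ᵢ) = 32.4713 + 19.8495 + 5.2330 + 22.1661 + 30.3807 = 110.1007

110.1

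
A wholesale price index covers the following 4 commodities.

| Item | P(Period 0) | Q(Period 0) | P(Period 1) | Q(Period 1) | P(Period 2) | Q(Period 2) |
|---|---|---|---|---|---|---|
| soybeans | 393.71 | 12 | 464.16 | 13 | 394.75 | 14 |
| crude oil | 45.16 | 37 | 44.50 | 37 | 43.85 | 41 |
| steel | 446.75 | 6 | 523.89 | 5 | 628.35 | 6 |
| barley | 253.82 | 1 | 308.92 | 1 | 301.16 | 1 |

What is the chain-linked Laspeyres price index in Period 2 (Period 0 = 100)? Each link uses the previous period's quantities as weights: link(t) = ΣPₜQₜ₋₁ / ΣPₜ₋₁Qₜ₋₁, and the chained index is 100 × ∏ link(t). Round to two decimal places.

Link Period 0→Period 1:
ΣP(Period 1)Q(Period 0) = 464.16×12 + 44.50×37 + 523.89×6 + 308.92×1 = 5569.92 + 1646.5 + 3143.34 + 308.92 = 10668.68
ΣP(Period 0)Q(Period 0) = 393.71×12 + 45.16×37 + 446.75×6 + 253.82×1 = 4724.52 + 1670.92 + 2680.5 + 253.82 = 9329.76
link = 10668.68/9329.76 = 1.143511
Link Period 1→Period 2:
ΣP(Period 2)Q(Period 1) = 394.75×13 + 43.85×37 + 628.35×5 + 301.16×1 = 5131.75 + 1622.45 + 3141.75 + 301.16 = 10197.11
ΣP(Period 1)Q(Period 1) = 464.16×13 + 44.50×37 + 523.89×5 + 308.92×1 = 6034.08 + 1646.5 + 2619.45 + 308.92 = 10608.95
link = 10197.11/10608.95 = 0.961180
Chained index = 100 × 1.143511 × 0.961180 = 109.9120

109.91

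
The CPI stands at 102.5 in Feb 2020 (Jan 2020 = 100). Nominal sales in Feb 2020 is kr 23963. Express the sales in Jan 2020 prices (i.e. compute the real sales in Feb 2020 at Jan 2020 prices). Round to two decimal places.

23378.54

Real = Nominal ÷ (Index/100) = 23963 ÷ (102.5/100)
     = 23963 ÷ 1.025 = 23378.5366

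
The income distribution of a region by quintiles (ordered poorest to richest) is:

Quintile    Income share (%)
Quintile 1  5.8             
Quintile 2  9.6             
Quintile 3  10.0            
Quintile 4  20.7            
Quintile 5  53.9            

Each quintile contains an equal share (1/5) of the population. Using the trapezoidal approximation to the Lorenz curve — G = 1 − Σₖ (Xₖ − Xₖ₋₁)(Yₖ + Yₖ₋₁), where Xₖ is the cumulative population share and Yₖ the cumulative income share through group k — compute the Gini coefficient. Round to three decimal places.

0.429

Cumulative income shares Yₖ: 0.0580, 0.1540, 0.2540, 0.4610, 1.0000
Σ (Xₖ−Xₖ₋₁)(Yₖ+Yₖ₋₁) = (1/5)(0.0580+0.0000) + (1/5)(0.1540+0.0580) + (1/5)(0.2540+0.1540) + (1/5)(0.4610+0.2540) + (1/5)(1.0000+0.4610)
  = 0.0116 + 0.0424 + 0.0816 + 0.1430 + 0.2922 = 0.5708
G = 1 − 0.5708 = 0.4292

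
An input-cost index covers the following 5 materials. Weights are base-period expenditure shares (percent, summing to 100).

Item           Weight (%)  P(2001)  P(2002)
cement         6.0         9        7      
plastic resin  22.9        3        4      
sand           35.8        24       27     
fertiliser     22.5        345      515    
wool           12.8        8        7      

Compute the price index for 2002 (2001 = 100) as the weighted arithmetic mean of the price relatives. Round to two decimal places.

cement: 6.0 × (7/9) = 6.0 × 0.777778 = 4.6667
plastic resin: 22.9 × (4/3) = 22.9 × 1.333333 = 30.5333
sand: 35.8 × (27/24) = 35.8 × 1.125000 = 40.2750
fertiliser: 22.5 × (515/345) = 22.5 × 1.492754 = 33.5870
wool: 12.8 × (7/8) = 12.8 × 0.875000 = 11.2000
Index = Σ wᵢ·(p₁ᵢ/p₀ᵢ) = 4.6667 + 30.5333 + 40.2750 + 33.5870 + 11.2000 = 120.2620

120.26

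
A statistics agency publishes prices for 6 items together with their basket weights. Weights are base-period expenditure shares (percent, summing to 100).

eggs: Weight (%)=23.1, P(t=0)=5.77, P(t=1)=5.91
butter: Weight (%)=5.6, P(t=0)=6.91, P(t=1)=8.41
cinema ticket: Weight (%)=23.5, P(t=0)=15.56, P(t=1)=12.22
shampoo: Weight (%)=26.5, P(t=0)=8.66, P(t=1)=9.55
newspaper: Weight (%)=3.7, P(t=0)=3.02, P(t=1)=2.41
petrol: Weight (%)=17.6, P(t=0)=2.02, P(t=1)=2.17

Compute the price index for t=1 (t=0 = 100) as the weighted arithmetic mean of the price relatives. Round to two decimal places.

eggs: 23.1 × (5.91/5.77) = 23.1 × 1.024263 = 23.6605
butter: 5.6 × (8.41/6.91) = 5.6 × 1.217077 = 6.8156
cinema ticket: 23.5 × (12.22/15.56) = 23.5 × 0.785347 = 18.4557
shampoo: 26.5 × (9.55/8.66) = 26.5 × 1.102771 = 29.2234
newspaper: 3.7 × (2.41/3.02) = 3.7 × 0.798013 = 2.9526
petrol: 17.6 × (2.17/2.02) = 17.6 × 1.074257 = 18.9069
Index = Σ wᵢ·(p₁ᵢ/p₀ᵢ) = 23.6605 + 6.8156 + 18.4557 + 29.2234 + 2.9526 + 18.9069 = 100.0148

100.01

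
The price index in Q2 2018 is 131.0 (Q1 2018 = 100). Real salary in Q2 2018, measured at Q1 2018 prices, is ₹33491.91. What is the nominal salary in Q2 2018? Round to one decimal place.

43874.4

Nominal = Real × (Index/100) = 33491.91 × (131.0/100)
        = 33491.91 × 1.310 = 43874.4021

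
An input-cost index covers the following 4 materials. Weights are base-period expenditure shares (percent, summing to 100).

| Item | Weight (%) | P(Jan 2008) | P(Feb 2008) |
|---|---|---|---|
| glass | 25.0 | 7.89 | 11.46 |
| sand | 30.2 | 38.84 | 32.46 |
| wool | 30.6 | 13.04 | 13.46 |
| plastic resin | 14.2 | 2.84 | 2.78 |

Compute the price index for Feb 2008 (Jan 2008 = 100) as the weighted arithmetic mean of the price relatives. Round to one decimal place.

107.0

glass: 25.0 × (11.46/7.89) = 25.0 × 1.452471 = 36.3118
sand: 30.2 × (32.46/38.84) = 30.2 × 0.835736 = 25.2392
wool: 30.6 × (13.46/13.04) = 30.6 × 1.032209 = 31.5856
plastic resin: 14.2 × (2.78/2.84) = 14.2 × 0.978873 = 13.9000
Index = Σ wᵢ·(p₁ᵢ/p₀ᵢ) = 36.3118 + 25.2392 + 31.5856 + 13.9000 = 107.0366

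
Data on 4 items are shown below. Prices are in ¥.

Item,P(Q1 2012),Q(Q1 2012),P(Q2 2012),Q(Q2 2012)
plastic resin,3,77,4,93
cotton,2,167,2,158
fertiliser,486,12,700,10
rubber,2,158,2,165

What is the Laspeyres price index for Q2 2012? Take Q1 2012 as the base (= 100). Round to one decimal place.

139.4

Laspeyres price index uses base-period quantities as weights.
ΣP(Q2 2012)·Q(Q1 2012) = 4×77 + 2×167 + 700×12 + 2×158 = 308 + 334 + 8400 + 316 = 9358
ΣP(Q1 2012)·Q(Q1 2012) = 3×77 + 2×167 + 486×12 + 2×158 = 231 + 334 + 5832 + 316 = 6713
Index = 9358 / 6713 × 100 = 139.4012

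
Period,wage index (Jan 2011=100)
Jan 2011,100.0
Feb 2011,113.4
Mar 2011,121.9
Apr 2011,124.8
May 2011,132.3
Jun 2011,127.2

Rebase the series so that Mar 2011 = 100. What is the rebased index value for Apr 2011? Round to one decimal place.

102.4

Rebased(Apr 2011) = 124.8 / 121.9 × 100 = 102.3790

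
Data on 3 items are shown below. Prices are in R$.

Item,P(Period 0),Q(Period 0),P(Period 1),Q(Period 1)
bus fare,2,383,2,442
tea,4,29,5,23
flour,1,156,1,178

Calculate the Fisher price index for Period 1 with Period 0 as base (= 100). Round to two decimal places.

Laspeyres component (base-period weights):
ΣP(Period 1)Q(Period 0) = 2×383 + 5×29 + 1×156 = 766 + 145 + 156 = 1067
ΣP(Period 0)Q(Period 0) = 2×383 + 4×29 + 1×156 = 766 + 116 + 156 = 1038
L = 1067 / 1038 × 100 = 102.7938
Paasche component (current-period weights):
ΣP(Period 1)Q(Period 1) = 2×442 + 5×23 + 1×178 = 884 + 115 + 178 = 1177
ΣP(Period 0)Q(Period 1) = 2×442 + 4×23 + 1×178 = 884 + 92 + 178 = 1154
P = 1177 / 1154 × 100 = 101.9931
Fisher = √(L × P) = √(102.7938 × 101.9931) = 102.3927

102.39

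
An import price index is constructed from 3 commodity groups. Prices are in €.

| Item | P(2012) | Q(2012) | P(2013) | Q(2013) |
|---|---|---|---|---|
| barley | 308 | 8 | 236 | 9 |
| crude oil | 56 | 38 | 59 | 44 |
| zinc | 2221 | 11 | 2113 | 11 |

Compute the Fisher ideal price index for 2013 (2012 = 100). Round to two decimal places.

94.29

Laspeyres component (base-period weights):
ΣP(2013)Q(2012) = 236×8 + 59×38 + 2113×11 = 1888 + 2242 + 23243 = 27373
ΣP(2012)Q(2012) = 308×8 + 56×38 + 2221×11 = 2464 + 2128 + 24431 = 29023
L = 27373 / 29023 × 100 = 94.3149
Paasche component (current-period weights):
ΣP(2013)Q(2013) = 236×9 + 59×44 + 2113×11 = 2124 + 2596 + 23243 = 27963
ΣP(2012)Q(2013) = 308×9 + 56×44 + 2221×11 = 2772 + 2464 + 24431 = 29667
P = 27963 / 29667 × 100 = 94.2562
Fisher = √(L × P) = √(94.3149 × 94.2562) = 94.2855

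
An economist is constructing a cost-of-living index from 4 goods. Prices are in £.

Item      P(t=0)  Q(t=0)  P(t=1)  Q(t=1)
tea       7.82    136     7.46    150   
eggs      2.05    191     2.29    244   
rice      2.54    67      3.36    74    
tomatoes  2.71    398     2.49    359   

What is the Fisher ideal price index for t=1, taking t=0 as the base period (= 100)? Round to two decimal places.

Laspeyres component (base-period weights):
ΣP(t=1)Q(t=0) = 7.46×136 + 2.29×191 + 3.36×67 + 2.49×398 = 1014.56 + 437.39 + 225.12 + 991.02 = 2668.09
ΣP(t=0)Q(t=0) = 7.82×136 + 2.05×191 + 2.54×67 + 2.71×398 = 1063.52 + 391.55 + 170.18 + 1078.58 = 2703.83
L = 2668.09 / 2703.83 × 100 = 98.6782
Paasche component (current-period weights):
ΣP(t=1)Q(t=1) = 7.46×150 + 2.29×244 + 3.36×74 + 2.49×359 = 1119 + 558.76 + 248.64 + 893.91 = 2820.31
ΣP(t=0)Q(t=1) = 7.82×150 + 2.05×244 + 2.54×74 + 2.71×359 = 1173 + 500.2 + 187.96 + 972.89 = 2834.05
P = 2820.31 / 2834.05 × 100 = 99.5152
Fisher = √(L × P) = √(98.6782 × 99.5152) = 99.0958

99.10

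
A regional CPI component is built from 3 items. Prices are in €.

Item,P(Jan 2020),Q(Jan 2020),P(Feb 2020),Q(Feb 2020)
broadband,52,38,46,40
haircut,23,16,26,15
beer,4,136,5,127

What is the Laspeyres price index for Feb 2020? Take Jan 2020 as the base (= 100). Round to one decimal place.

98.5

Laspeyres price index uses base-period quantities as weights.
ΣP(Feb 2020)·Q(Jan 2020) = 46×38 + 26×16 + 5×136 = 1748 + 416 + 680 = 2844
ΣP(Jan 2020)·Q(Jan 2020) = 52×38 + 23×16 + 4×136 = 1976 + 368 + 544 = 2888
Index = 2844 / 2888 × 100 = 98.4765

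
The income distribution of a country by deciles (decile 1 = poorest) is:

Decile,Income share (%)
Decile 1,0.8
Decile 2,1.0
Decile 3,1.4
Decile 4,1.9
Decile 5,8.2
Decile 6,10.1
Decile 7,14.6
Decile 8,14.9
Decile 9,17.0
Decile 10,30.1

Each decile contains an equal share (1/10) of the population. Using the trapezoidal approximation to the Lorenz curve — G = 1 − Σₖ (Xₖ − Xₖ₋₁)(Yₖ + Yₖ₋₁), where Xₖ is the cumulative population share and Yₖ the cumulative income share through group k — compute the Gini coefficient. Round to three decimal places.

0.483

Cumulative income shares Yₖ: 0.0080, 0.0180, 0.0320, 0.0510, 0.1330, 0.2340, 0.3800, 0.5290, 0.6990, 1.0000
Σ (Xₖ−Xₖ₋₁)(Yₖ+Yₖ₋₁) = (1/10)(0.0080+0.0000) + (1/10)(0.0180+0.0080) + (1/10)(0.0320+0.0180) + (1/10)(0.0510+0.0320) + (1/10)(0.1330+0.0510) + (1/10)(0.2340+0.1330) + (1/10)(0.3800+0.2340) + (1/10)(0.5290+0.3800) + (1/10)(0.6990+0.5290) + (1/10)(1.0000+0.6990)
  = 0.0008 + 0.0026 + 0.0050 + 0.0083 + 0.0184 + 0.0367 + 0.0614 + 0.0909 + 0.1228 + 0.1699 = 0.5168
G = 1 − 0.5168 = 0.4832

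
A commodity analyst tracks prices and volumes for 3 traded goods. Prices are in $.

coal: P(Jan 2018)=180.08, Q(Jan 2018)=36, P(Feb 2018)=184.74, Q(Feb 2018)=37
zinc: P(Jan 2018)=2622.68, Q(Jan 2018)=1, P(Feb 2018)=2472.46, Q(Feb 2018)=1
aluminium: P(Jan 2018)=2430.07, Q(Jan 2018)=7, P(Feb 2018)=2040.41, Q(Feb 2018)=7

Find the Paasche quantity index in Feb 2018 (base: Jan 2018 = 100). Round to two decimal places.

Paasche quantity index uses current-period prices as weights.
ΣP(Feb 2018)·Q(Feb 2018) = 184.74×37 + 2472.46×1 + 2040.41×7 = 6835.38 + 2472.46 + 14282.87 = 23590.71
ΣP(Feb 2018)·Q(Jan 2018) = 184.74×36 + 2472.46×1 + 2040.41×7 = 6650.64 + 2472.46 + 14282.87 = 23405.97
Index = 23590.71 / 23405.97 × 100 = 100.7893

100.79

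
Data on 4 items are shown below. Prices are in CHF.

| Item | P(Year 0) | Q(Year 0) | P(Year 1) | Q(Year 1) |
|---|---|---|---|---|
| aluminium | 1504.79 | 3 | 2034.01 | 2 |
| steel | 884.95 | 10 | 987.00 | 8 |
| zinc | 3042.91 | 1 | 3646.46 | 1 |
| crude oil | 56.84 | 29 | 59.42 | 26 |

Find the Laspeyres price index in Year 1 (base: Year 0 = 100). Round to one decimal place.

118.2

Laspeyres price index uses base-period quantities as weights.
ΣP(Year 1)·Q(Year 0) = 2034.01×3 + 987.00×10 + 3646.46×1 + 59.42×29 = 6102.03 + 9870 + 3646.46 + 1723.18 = 21341.67
ΣP(Year 0)·Q(Year 0) = 1504.79×3 + 884.95×10 + 3042.91×1 + 56.84×29 = 4514.37 + 8849.5 + 3042.91 + 1648.36 = 18055.14
Index = 21341.67 / 18055.14 × 100 = 118.2027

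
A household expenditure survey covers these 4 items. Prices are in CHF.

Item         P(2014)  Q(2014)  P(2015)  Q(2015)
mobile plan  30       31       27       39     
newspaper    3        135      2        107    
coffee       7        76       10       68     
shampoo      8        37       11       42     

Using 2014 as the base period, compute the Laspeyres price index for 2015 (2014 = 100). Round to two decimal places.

Laspeyres price index uses base-period quantities as weights.
ΣP(2015)·Q(2014) = 27×31 + 2×135 + 10×76 + 11×37 = 837 + 270 + 760 + 407 = 2274
ΣP(2014)·Q(2014) = 30×31 + 3×135 + 7×76 + 8×37 = 930 + 405 + 532 + 296 = 2163
Index = 2274 / 2163 × 100 = 105.1318

105.13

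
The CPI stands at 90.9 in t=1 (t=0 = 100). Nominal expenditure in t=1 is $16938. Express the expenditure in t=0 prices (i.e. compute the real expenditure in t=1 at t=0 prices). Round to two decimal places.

18633.66

Real = Nominal ÷ (Index/100) = 16938 ÷ (90.9/100)
     = 16938 ÷ 0.909 = 18633.6634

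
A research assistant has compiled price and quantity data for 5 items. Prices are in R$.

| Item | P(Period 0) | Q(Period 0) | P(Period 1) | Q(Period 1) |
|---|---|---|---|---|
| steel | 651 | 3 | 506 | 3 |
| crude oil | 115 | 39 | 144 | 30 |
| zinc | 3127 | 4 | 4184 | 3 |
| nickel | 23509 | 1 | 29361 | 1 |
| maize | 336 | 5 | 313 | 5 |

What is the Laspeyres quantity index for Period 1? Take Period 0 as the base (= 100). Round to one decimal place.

Laspeyres quantity index uses base-period prices as weights.
ΣP(Period 0)·Q(Period 1) = 651×3 + 115×30 + 3127×3 + 23509×1 + 336×5 = 1953 + 3450 + 9381 + 23509 + 1680 = 39973
ΣP(Period 0)·Q(Period 0) = 651×3 + 115×39 + 3127×4 + 23509×1 + 336×5 = 1953 + 4485 + 12508 + 23509 + 1680 = 44135
Index = 39973 / 44135 × 100 = 90.5698

90.6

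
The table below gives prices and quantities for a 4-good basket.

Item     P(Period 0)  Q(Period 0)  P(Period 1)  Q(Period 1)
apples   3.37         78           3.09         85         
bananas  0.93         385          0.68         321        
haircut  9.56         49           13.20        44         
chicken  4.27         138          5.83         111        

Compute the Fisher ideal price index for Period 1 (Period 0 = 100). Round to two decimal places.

Laspeyres component (base-period weights):
ΣP(Period 1)Q(Period 0) = 3.09×78 + 0.68×385 + 13.20×49 + 5.83×138 = 241.02 + 261.8 + 646.8 + 804.54 = 1954.16
ΣP(Period 0)Q(Period 0) = 3.37×78 + 0.93×385 + 9.56×49 + 4.27×138 = 262.86 + 358.05 + 468.44 + 589.26 = 1678.61
L = 1954.16 / 1678.61 × 100 = 116.4154
Paasche component (current-period weights):
ΣP(Period 1)Q(Period 1) = 3.09×85 + 0.68×321 + 13.20×44 + 5.83×111 = 262.65 + 218.28 + 580.8 + 647.13 = 1708.86
ΣP(Period 0)Q(Period 1) = 3.37×85 + 0.93×321 + 9.56×44 + 4.27×111 = 286.45 + 298.53 + 420.64 + 473.97 = 1479.59
P = 1708.86 / 1479.59 × 100 = 115.4955
Fisher = √(L × P) = √(116.4154 × 115.4955) = 115.9545

115.95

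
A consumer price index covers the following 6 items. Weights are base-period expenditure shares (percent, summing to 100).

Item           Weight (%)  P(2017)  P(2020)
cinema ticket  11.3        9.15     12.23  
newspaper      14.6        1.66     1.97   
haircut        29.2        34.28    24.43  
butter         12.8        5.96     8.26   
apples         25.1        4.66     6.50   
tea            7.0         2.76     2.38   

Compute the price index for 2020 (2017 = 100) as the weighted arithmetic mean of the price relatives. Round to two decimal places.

112.03

cinema ticket: 11.3 × (12.23/9.15) = 11.3 × 1.336612 = 15.1037
newspaper: 14.6 × (1.97/1.66) = 14.6 × 1.186747 = 17.3265
haircut: 29.2 × (24.43/34.28) = 29.2 × 0.712660 = 20.8097
butter: 12.8 × (8.26/5.96) = 12.8 × 1.385906 = 17.7396
apples: 25.1 × (6.50/4.66) = 25.1 × 1.394850 = 35.0107
tea: 7.0 × (2.38/2.76) = 7.0 × 0.862319 = 6.0362
Index = Σ wᵢ·(p₁ᵢ/p₀ᵢ) = 15.1037 + 17.3265 + 20.8097 + 17.7396 + 35.0107 + 6.0362 = 112.0265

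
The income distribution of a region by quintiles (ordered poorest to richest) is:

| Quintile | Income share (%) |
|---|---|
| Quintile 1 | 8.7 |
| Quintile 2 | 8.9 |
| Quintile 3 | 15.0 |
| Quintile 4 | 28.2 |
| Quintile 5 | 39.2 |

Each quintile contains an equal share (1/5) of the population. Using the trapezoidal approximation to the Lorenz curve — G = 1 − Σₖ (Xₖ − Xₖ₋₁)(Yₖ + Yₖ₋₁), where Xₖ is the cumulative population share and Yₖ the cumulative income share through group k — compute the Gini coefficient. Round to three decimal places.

0.321

Cumulative income shares Yₖ: 0.0870, 0.1760, 0.3260, 0.6080, 1.0000
Σ (Xₖ−Xₖ₋₁)(Yₖ+Yₖ₋₁) = (1/5)(0.0870+0.0000) + (1/5)(0.1760+0.0870) + (1/5)(0.3260+0.1760) + (1/5)(0.6080+0.3260) + (1/5)(1.0000+0.6080)
  = 0.0174 + 0.0526 + 0.1004 + 0.1868 + 0.3216 = 0.6788
G = 1 − 0.6788 = 0.3212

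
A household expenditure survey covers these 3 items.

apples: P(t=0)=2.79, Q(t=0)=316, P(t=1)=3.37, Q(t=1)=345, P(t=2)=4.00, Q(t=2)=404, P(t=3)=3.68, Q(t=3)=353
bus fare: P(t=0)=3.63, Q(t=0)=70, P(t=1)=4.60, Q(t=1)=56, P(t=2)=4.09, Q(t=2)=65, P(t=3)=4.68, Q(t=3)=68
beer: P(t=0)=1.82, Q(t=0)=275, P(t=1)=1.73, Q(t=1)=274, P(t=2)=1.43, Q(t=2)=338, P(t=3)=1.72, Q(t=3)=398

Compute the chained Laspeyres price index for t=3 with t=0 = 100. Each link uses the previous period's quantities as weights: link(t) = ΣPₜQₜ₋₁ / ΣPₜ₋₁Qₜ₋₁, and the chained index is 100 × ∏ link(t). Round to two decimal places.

Link t=0→t=1:
ΣP(t=1)Q(t=0) = 3.37×316 + 4.60×70 + 1.73×275 = 1064.92 + 322 + 475.75 = 1862.67
ΣP(t=0)Q(t=0) = 2.79×316 + 3.63×70 + 1.82×275 = 881.64 + 254.1 + 500.5 = 1636.24
link = 1862.67/1636.24 = 1.138384
Link t=1→t=2:
ΣP(t=2)Q(t=1) = 4.00×345 + 4.09×56 + 1.43×274 = 1380 + 229.04 + 391.82 = 2000.86
ΣP(t=1)Q(t=1) = 3.37×345 + 4.60×56 + 1.73×274 = 1162.65 + 257.6 + 474.02 = 1894.27
link = 2000.86/1894.27 = 1.056270
Link t=2→t=3:
ΣP(t=3)Q(t=2) = 3.68×404 + 4.68×65 + 1.72×338 = 1486.72 + 304.2 + 581.36 = 2372.28
ΣP(t=2)Q(t=2) = 4.00×404 + 4.09×65 + 1.43×338 = 1616 + 265.85 + 483.34 = 2365.19
link = 2372.28/2365.19 = 1.002998
Chained index = 100 × 1.138384 × 1.056270 × 1.002998 = 120.6045

120.60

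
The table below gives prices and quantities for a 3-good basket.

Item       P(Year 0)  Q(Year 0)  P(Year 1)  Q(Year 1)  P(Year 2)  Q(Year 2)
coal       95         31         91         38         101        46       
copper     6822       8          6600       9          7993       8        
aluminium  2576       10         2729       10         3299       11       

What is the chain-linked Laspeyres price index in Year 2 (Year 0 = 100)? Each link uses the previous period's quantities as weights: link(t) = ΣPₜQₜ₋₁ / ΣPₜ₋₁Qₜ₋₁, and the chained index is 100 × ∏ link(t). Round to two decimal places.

120.12

Link Year 0→Year 1:
ΣP(Year 1)Q(Year 0) = 91×31 + 6600×8 + 2729×10 = 2821 + 52800 + 27290 = 82911
ΣP(Year 0)Q(Year 0) = 95×31 + 6822×8 + 2576×10 = 2945 + 54576 + 25760 = 83281
link = 82911/83281 = 0.995557
Link Year 1→Year 2:
ΣP(Year 2)Q(Year 1) = 101×38 + 7993×9 + 3299×10 = 3838 + 71937 + 32990 = 108765
ΣP(Year 1)Q(Year 1) = 91×38 + 6600×9 + 2729×10 = 3458 + 59400 + 27290 = 90148
link = 108765/90148 = 1.206516
Chained index = 100 × 0.995557 × 1.206516 = 120.1156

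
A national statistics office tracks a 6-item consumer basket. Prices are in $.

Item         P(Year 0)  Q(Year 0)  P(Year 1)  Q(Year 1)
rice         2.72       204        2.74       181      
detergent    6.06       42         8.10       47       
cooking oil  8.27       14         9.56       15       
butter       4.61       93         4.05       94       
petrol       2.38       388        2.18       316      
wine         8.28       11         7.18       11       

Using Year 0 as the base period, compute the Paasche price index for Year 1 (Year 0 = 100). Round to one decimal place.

99.6

Paasche price index uses current-period quantities as weights.
ΣP(Year 1)·Q(Year 1) = 2.74×181 + 8.10×47 + 9.56×15 + 4.05×94 + 2.18×316 + 7.18×11 = 495.94 + 380.7 + 143.4 + 380.7 + 688.88 + 78.98 = 2168.6
ΣP(Year 0)·Q(Year 1) = 2.72×181 + 6.06×47 + 8.27×15 + 4.61×94 + 2.38×316 + 8.28×11 = 492.32 + 284.82 + 124.05 + 433.34 + 752.08 + 91.08 = 2177.69
Index = 2168.6 / 2177.69 × 100 = 99.5826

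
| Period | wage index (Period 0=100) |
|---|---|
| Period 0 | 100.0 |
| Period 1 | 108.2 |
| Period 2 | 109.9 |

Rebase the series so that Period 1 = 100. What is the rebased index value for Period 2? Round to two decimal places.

101.57

Rebased(Period 2) = 109.9 / 108.2 × 100 = 101.5712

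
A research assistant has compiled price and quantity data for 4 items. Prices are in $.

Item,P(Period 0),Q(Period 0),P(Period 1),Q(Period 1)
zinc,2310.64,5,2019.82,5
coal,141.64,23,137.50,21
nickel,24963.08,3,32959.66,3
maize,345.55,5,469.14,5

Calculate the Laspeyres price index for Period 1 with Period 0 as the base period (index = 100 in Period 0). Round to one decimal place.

125.2

Laspeyres price index uses base-period quantities as weights.
ΣP(Period 1)·Q(Period 0) = 2019.82×5 + 137.50×23 + 32959.66×3 + 469.14×5 = 10099.1 + 3162.5 + 98878.98 + 2345.7 = 114486.28
ΣP(Period 0)·Q(Period 0) = 2310.64×5 + 141.64×23 + 24963.08×3 + 345.55×5 = 11553.2 + 3257.72 + 74889.24 + 1727.75 = 91427.91
Index = 114486.28 / 91427.91 × 100 = 125.2203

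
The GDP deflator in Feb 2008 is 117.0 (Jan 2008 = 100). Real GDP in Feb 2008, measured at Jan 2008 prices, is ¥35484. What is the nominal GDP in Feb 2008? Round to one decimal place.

41516.3

Nominal = Real × (Index/100) = 35484 × (117.0/100)
        = 35484 × 1.170 = 41516.2800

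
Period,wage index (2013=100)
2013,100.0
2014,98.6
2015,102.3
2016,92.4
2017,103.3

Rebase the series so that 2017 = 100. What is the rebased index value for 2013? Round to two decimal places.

Rebased(2013) = 100.0 / 103.3 × 100 = 96.8054

96.81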